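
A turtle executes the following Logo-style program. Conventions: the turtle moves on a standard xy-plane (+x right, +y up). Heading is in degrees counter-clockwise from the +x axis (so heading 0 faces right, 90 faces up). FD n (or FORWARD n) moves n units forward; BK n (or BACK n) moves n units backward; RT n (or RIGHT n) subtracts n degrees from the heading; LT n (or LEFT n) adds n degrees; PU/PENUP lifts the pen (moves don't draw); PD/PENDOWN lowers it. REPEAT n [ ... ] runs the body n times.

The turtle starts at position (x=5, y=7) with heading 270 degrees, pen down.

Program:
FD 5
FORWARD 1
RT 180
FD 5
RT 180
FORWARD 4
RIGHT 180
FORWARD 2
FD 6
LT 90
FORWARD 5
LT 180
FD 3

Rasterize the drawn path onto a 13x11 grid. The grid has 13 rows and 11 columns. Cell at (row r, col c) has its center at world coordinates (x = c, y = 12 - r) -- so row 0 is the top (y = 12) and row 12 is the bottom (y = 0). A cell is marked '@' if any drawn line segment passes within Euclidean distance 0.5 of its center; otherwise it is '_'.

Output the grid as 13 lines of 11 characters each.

Segment 0: (5,7) -> (5,2)
Segment 1: (5,2) -> (5,1)
Segment 2: (5,1) -> (5,6)
Segment 3: (5,6) -> (5,2)
Segment 4: (5,2) -> (5,4)
Segment 5: (5,4) -> (5,10)
Segment 6: (5,10) -> (-0,10)
Segment 7: (-0,10) -> (3,10)

Answer: ___________
___________
@@@@@@_____
_____@_____
_____@_____
_____@_____
_____@_____
_____@_____
_____@_____
_____@_____
_____@_____
_____@_____
___________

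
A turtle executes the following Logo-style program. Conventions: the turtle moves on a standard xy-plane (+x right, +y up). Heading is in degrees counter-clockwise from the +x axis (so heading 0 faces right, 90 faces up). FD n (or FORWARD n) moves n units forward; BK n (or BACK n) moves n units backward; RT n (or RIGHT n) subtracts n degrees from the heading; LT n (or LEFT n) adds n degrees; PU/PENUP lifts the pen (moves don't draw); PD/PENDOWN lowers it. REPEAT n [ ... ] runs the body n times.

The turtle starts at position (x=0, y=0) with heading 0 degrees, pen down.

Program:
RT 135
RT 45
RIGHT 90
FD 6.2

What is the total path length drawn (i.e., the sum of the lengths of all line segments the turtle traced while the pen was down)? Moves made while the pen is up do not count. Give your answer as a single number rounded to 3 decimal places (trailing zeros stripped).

Answer: 6.2

Derivation:
Executing turtle program step by step:
Start: pos=(0,0), heading=0, pen down
RT 135: heading 0 -> 225
RT 45: heading 225 -> 180
RT 90: heading 180 -> 90
FD 6.2: (0,0) -> (0,6.2) [heading=90, draw]
Final: pos=(0,6.2), heading=90, 1 segment(s) drawn

Segment lengths:
  seg 1: (0,0) -> (0,6.2), length = 6.2
Total = 6.2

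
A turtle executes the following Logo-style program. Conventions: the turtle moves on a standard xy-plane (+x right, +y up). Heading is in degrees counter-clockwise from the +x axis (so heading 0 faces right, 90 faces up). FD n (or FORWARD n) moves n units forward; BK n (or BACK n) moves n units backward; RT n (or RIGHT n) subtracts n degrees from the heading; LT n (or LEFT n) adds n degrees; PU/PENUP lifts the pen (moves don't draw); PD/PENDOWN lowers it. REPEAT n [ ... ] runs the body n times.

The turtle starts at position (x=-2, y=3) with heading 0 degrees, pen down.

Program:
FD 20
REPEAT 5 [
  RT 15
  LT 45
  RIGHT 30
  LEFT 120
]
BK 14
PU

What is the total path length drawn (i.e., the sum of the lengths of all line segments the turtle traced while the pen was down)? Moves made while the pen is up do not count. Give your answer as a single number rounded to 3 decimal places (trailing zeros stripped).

Executing turtle program step by step:
Start: pos=(-2,3), heading=0, pen down
FD 20: (-2,3) -> (18,3) [heading=0, draw]
REPEAT 5 [
  -- iteration 1/5 --
  RT 15: heading 0 -> 345
  LT 45: heading 345 -> 30
  RT 30: heading 30 -> 0
  LT 120: heading 0 -> 120
  -- iteration 2/5 --
  RT 15: heading 120 -> 105
  LT 45: heading 105 -> 150
  RT 30: heading 150 -> 120
  LT 120: heading 120 -> 240
  -- iteration 3/5 --
  RT 15: heading 240 -> 225
  LT 45: heading 225 -> 270
  RT 30: heading 270 -> 240
  LT 120: heading 240 -> 0
  -- iteration 4/5 --
  RT 15: heading 0 -> 345
  LT 45: heading 345 -> 30
  RT 30: heading 30 -> 0
  LT 120: heading 0 -> 120
  -- iteration 5/5 --
  RT 15: heading 120 -> 105
  LT 45: heading 105 -> 150
  RT 30: heading 150 -> 120
  LT 120: heading 120 -> 240
]
BK 14: (18,3) -> (25,15.124) [heading=240, draw]
PU: pen up
Final: pos=(25,15.124), heading=240, 2 segment(s) drawn

Segment lengths:
  seg 1: (-2,3) -> (18,3), length = 20
  seg 2: (18,3) -> (25,15.124), length = 14
Total = 34

Answer: 34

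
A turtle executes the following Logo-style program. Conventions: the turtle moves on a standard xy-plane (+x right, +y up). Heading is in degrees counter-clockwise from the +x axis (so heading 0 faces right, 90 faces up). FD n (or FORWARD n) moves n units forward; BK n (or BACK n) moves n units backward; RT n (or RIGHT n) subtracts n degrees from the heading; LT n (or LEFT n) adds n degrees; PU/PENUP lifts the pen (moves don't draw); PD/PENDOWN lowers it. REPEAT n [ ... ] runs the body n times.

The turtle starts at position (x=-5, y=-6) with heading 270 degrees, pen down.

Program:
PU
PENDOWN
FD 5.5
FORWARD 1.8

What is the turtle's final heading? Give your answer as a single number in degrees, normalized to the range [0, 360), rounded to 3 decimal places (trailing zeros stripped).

Answer: 270

Derivation:
Executing turtle program step by step:
Start: pos=(-5,-6), heading=270, pen down
PU: pen up
PD: pen down
FD 5.5: (-5,-6) -> (-5,-11.5) [heading=270, draw]
FD 1.8: (-5,-11.5) -> (-5,-13.3) [heading=270, draw]
Final: pos=(-5,-13.3), heading=270, 2 segment(s) drawn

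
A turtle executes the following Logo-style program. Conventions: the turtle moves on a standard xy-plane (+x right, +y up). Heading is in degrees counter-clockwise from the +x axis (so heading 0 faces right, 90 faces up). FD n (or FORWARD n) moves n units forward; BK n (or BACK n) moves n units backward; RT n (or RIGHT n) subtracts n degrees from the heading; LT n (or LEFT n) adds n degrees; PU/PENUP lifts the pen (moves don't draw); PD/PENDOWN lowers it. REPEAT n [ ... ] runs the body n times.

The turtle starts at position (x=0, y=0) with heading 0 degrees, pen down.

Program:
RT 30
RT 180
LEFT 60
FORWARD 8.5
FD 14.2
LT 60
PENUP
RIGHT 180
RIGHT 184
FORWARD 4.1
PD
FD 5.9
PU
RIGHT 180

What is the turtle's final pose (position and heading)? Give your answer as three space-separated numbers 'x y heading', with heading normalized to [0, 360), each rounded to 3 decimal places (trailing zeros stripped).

Executing turtle program step by step:
Start: pos=(0,0), heading=0, pen down
RT 30: heading 0 -> 330
RT 180: heading 330 -> 150
LT 60: heading 150 -> 210
FD 8.5: (0,0) -> (-7.361,-4.25) [heading=210, draw]
FD 14.2: (-7.361,-4.25) -> (-19.659,-11.35) [heading=210, draw]
LT 60: heading 210 -> 270
PU: pen up
RT 180: heading 270 -> 90
RT 184: heading 90 -> 266
FD 4.1: (-19.659,-11.35) -> (-19.945,-15.44) [heading=266, move]
PD: pen down
FD 5.9: (-19.945,-15.44) -> (-20.356,-21.326) [heading=266, draw]
PU: pen up
RT 180: heading 266 -> 86
Final: pos=(-20.356,-21.326), heading=86, 3 segment(s) drawn

Answer: -20.356 -21.326 86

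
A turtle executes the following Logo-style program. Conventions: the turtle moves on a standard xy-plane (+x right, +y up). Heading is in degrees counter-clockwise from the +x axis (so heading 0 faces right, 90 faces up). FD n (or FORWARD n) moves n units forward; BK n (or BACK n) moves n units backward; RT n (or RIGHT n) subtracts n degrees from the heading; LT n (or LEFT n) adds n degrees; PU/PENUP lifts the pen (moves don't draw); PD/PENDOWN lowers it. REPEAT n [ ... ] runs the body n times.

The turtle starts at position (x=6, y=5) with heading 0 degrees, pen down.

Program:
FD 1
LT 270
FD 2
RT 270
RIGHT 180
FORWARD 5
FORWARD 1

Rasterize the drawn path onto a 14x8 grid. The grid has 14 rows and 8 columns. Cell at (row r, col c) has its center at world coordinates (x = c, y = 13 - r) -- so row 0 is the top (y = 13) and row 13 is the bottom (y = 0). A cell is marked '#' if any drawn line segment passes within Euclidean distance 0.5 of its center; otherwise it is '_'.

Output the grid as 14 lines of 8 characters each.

Segment 0: (6,5) -> (7,5)
Segment 1: (7,5) -> (7,3)
Segment 2: (7,3) -> (2,3)
Segment 3: (2,3) -> (1,3)

Answer: ________
________
________
________
________
________
________
________
______##
_______#
_#######
________
________
________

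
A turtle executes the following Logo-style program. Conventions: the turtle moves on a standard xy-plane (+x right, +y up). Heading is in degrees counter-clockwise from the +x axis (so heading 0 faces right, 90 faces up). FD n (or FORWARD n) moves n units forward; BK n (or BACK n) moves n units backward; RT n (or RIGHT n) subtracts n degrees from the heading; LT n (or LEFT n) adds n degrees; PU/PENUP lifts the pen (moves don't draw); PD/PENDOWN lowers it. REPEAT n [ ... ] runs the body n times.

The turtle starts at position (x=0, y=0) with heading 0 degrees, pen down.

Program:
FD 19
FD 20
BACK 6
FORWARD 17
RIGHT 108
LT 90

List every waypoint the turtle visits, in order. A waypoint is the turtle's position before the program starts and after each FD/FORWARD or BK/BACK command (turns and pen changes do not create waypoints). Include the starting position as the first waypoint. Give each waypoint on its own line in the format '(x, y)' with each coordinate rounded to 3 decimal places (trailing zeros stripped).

Answer: (0, 0)
(19, 0)
(39, 0)
(33, 0)
(50, 0)

Derivation:
Executing turtle program step by step:
Start: pos=(0,0), heading=0, pen down
FD 19: (0,0) -> (19,0) [heading=0, draw]
FD 20: (19,0) -> (39,0) [heading=0, draw]
BK 6: (39,0) -> (33,0) [heading=0, draw]
FD 17: (33,0) -> (50,0) [heading=0, draw]
RT 108: heading 0 -> 252
LT 90: heading 252 -> 342
Final: pos=(50,0), heading=342, 4 segment(s) drawn
Waypoints (5 total):
(0, 0)
(19, 0)
(39, 0)
(33, 0)
(50, 0)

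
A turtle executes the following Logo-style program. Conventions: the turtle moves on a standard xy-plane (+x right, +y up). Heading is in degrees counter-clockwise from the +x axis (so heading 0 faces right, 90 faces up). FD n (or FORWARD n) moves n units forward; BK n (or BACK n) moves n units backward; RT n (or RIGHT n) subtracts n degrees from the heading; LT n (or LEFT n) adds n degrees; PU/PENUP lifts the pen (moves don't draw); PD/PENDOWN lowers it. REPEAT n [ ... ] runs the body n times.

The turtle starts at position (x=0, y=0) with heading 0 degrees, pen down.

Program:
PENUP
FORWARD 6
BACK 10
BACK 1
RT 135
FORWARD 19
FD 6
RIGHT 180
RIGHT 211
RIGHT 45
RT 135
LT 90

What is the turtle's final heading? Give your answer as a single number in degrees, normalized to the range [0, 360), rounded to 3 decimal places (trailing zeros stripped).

Executing turtle program step by step:
Start: pos=(0,0), heading=0, pen down
PU: pen up
FD 6: (0,0) -> (6,0) [heading=0, move]
BK 10: (6,0) -> (-4,0) [heading=0, move]
BK 1: (-4,0) -> (-5,0) [heading=0, move]
RT 135: heading 0 -> 225
FD 19: (-5,0) -> (-18.435,-13.435) [heading=225, move]
FD 6: (-18.435,-13.435) -> (-22.678,-17.678) [heading=225, move]
RT 180: heading 225 -> 45
RT 211: heading 45 -> 194
RT 45: heading 194 -> 149
RT 135: heading 149 -> 14
LT 90: heading 14 -> 104
Final: pos=(-22.678,-17.678), heading=104, 0 segment(s) drawn

Answer: 104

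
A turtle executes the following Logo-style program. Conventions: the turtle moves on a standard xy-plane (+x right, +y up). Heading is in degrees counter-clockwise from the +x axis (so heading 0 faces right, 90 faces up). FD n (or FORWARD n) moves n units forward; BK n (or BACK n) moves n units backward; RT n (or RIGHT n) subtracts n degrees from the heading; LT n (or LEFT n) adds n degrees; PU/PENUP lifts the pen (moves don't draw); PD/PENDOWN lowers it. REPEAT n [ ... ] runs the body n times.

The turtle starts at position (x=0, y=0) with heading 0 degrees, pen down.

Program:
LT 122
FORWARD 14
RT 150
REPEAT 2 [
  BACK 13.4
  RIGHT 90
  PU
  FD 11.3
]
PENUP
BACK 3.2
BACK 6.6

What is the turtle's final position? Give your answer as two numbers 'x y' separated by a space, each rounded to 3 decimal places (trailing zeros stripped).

Executing turtle program step by step:
Start: pos=(0,0), heading=0, pen down
LT 122: heading 0 -> 122
FD 14: (0,0) -> (-7.419,11.873) [heading=122, draw]
RT 150: heading 122 -> 332
REPEAT 2 [
  -- iteration 1/2 --
  BK 13.4: (-7.419,11.873) -> (-19.25,18.164) [heading=332, draw]
  RT 90: heading 332 -> 242
  PU: pen up
  FD 11.3: (-19.25,18.164) -> (-24.555,8.186) [heading=242, move]
  -- iteration 2/2 --
  BK 13.4: (-24.555,8.186) -> (-18.264,20.018) [heading=242, move]
  RT 90: heading 242 -> 152
  PU: pen up
  FD 11.3: (-18.264,20.018) -> (-28.242,25.323) [heading=152, move]
]
PU: pen up
BK 3.2: (-28.242,25.323) -> (-25.416,23.821) [heading=152, move]
BK 6.6: (-25.416,23.821) -> (-19.589,20.722) [heading=152, move]
Final: pos=(-19.589,20.722), heading=152, 2 segment(s) drawn

Answer: -19.589 20.722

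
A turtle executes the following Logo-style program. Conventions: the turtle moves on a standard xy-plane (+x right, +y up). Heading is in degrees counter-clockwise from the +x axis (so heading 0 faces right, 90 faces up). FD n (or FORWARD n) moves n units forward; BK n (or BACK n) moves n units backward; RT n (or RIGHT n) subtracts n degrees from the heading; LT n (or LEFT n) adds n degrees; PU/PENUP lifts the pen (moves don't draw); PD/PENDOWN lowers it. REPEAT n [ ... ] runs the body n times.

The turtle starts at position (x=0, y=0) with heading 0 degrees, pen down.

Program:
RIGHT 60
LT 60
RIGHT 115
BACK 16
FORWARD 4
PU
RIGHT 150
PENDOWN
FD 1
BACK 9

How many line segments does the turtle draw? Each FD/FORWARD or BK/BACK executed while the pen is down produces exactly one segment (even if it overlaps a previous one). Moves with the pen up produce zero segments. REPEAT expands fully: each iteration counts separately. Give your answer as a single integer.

Executing turtle program step by step:
Start: pos=(0,0), heading=0, pen down
RT 60: heading 0 -> 300
LT 60: heading 300 -> 0
RT 115: heading 0 -> 245
BK 16: (0,0) -> (6.762,14.501) [heading=245, draw]
FD 4: (6.762,14.501) -> (5.071,10.876) [heading=245, draw]
PU: pen up
RT 150: heading 245 -> 95
PD: pen down
FD 1: (5.071,10.876) -> (4.984,11.872) [heading=95, draw]
BK 9: (4.984,11.872) -> (5.769,2.906) [heading=95, draw]
Final: pos=(5.769,2.906), heading=95, 4 segment(s) drawn
Segments drawn: 4

Answer: 4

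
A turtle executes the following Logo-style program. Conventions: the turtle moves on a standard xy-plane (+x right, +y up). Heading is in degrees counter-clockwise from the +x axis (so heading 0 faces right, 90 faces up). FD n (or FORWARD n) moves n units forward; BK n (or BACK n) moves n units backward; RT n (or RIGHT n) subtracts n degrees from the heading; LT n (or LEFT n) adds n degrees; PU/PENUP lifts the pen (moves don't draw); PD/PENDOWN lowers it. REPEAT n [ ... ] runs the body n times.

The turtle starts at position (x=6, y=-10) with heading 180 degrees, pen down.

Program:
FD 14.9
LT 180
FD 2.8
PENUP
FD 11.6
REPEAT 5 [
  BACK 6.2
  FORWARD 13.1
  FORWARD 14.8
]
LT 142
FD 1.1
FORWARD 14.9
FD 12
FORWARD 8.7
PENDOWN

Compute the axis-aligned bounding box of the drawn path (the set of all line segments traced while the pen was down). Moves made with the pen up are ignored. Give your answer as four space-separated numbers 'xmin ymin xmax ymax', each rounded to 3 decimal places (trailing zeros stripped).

Answer: -8.9 -10 6 -10

Derivation:
Executing turtle program step by step:
Start: pos=(6,-10), heading=180, pen down
FD 14.9: (6,-10) -> (-8.9,-10) [heading=180, draw]
LT 180: heading 180 -> 0
FD 2.8: (-8.9,-10) -> (-6.1,-10) [heading=0, draw]
PU: pen up
FD 11.6: (-6.1,-10) -> (5.5,-10) [heading=0, move]
REPEAT 5 [
  -- iteration 1/5 --
  BK 6.2: (5.5,-10) -> (-0.7,-10) [heading=0, move]
  FD 13.1: (-0.7,-10) -> (12.4,-10) [heading=0, move]
  FD 14.8: (12.4,-10) -> (27.2,-10) [heading=0, move]
  -- iteration 2/5 --
  BK 6.2: (27.2,-10) -> (21,-10) [heading=0, move]
  FD 13.1: (21,-10) -> (34.1,-10) [heading=0, move]
  FD 14.8: (34.1,-10) -> (48.9,-10) [heading=0, move]
  -- iteration 3/5 --
  BK 6.2: (48.9,-10) -> (42.7,-10) [heading=0, move]
  FD 13.1: (42.7,-10) -> (55.8,-10) [heading=0, move]
  FD 14.8: (55.8,-10) -> (70.6,-10) [heading=0, move]
  -- iteration 4/5 --
  BK 6.2: (70.6,-10) -> (64.4,-10) [heading=0, move]
  FD 13.1: (64.4,-10) -> (77.5,-10) [heading=0, move]
  FD 14.8: (77.5,-10) -> (92.3,-10) [heading=0, move]
  -- iteration 5/5 --
  BK 6.2: (92.3,-10) -> (86.1,-10) [heading=0, move]
  FD 13.1: (86.1,-10) -> (99.2,-10) [heading=0, move]
  FD 14.8: (99.2,-10) -> (114,-10) [heading=0, move]
]
LT 142: heading 0 -> 142
FD 1.1: (114,-10) -> (113.133,-9.323) [heading=142, move]
FD 14.9: (113.133,-9.323) -> (101.392,-0.149) [heading=142, move]
FD 12: (101.392,-0.149) -> (91.936,7.239) [heading=142, move]
FD 8.7: (91.936,7.239) -> (85.08,12.595) [heading=142, move]
PD: pen down
Final: pos=(85.08,12.595), heading=142, 2 segment(s) drawn

Segment endpoints: x in {-8.9, -6.1, 6}, y in {-10, -10}
xmin=-8.9, ymin=-10, xmax=6, ymax=-10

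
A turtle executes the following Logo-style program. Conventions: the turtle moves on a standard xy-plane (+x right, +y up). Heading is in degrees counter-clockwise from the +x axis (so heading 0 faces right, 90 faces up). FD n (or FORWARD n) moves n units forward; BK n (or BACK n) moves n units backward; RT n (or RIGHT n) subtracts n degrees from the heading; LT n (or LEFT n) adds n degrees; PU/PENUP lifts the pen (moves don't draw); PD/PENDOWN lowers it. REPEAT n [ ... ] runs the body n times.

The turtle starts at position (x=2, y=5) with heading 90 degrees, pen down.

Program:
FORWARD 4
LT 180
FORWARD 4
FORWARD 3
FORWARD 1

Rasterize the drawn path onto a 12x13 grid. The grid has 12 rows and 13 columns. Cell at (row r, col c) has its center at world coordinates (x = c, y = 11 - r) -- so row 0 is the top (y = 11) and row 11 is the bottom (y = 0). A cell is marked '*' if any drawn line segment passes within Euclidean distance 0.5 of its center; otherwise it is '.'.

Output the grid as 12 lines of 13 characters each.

Segment 0: (2,5) -> (2,9)
Segment 1: (2,9) -> (2,5)
Segment 2: (2,5) -> (2,2)
Segment 3: (2,2) -> (2,1)

Answer: .............
.............
..*..........
..*..........
..*..........
..*..........
..*..........
..*..........
..*..........
..*..........
..*..........
.............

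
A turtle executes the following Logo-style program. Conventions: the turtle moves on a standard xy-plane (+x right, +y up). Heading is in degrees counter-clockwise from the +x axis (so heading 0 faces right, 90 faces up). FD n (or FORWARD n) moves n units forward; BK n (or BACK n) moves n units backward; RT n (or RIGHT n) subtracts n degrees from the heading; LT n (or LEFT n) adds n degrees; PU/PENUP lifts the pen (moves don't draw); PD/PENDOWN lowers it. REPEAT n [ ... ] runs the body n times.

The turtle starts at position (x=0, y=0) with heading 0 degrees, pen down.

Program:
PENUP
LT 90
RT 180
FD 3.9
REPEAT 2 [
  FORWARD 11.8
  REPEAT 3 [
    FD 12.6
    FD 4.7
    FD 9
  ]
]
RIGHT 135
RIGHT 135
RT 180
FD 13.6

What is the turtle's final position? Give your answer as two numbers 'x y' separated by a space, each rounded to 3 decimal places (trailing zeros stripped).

Answer: -13.6 -185.3

Derivation:
Executing turtle program step by step:
Start: pos=(0,0), heading=0, pen down
PU: pen up
LT 90: heading 0 -> 90
RT 180: heading 90 -> 270
FD 3.9: (0,0) -> (0,-3.9) [heading=270, move]
REPEAT 2 [
  -- iteration 1/2 --
  FD 11.8: (0,-3.9) -> (0,-15.7) [heading=270, move]
  REPEAT 3 [
    -- iteration 1/3 --
    FD 12.6: (0,-15.7) -> (0,-28.3) [heading=270, move]
    FD 4.7: (0,-28.3) -> (0,-33) [heading=270, move]
    FD 9: (0,-33) -> (0,-42) [heading=270, move]
    -- iteration 2/3 --
    FD 12.6: (0,-42) -> (0,-54.6) [heading=270, move]
    FD 4.7: (0,-54.6) -> (0,-59.3) [heading=270, move]
    FD 9: (0,-59.3) -> (0,-68.3) [heading=270, move]
    -- iteration 3/3 --
    FD 12.6: (0,-68.3) -> (0,-80.9) [heading=270, move]
    FD 4.7: (0,-80.9) -> (0,-85.6) [heading=270, move]
    FD 9: (0,-85.6) -> (0,-94.6) [heading=270, move]
  ]
  -- iteration 2/2 --
  FD 11.8: (0,-94.6) -> (0,-106.4) [heading=270, move]
  REPEAT 3 [
    -- iteration 1/3 --
    FD 12.6: (0,-106.4) -> (0,-119) [heading=270, move]
    FD 4.7: (0,-119) -> (0,-123.7) [heading=270, move]
    FD 9: (0,-123.7) -> (0,-132.7) [heading=270, move]
    -- iteration 2/3 --
    FD 12.6: (0,-132.7) -> (0,-145.3) [heading=270, move]
    FD 4.7: (0,-145.3) -> (0,-150) [heading=270, move]
    FD 9: (0,-150) -> (0,-159) [heading=270, move]
    -- iteration 3/3 --
    FD 12.6: (0,-159) -> (0,-171.6) [heading=270, move]
    FD 4.7: (0,-171.6) -> (0,-176.3) [heading=270, move]
    FD 9: (0,-176.3) -> (0,-185.3) [heading=270, move]
  ]
]
RT 135: heading 270 -> 135
RT 135: heading 135 -> 0
RT 180: heading 0 -> 180
FD 13.6: (0,-185.3) -> (-13.6,-185.3) [heading=180, move]
Final: pos=(-13.6,-185.3), heading=180, 0 segment(s) drawn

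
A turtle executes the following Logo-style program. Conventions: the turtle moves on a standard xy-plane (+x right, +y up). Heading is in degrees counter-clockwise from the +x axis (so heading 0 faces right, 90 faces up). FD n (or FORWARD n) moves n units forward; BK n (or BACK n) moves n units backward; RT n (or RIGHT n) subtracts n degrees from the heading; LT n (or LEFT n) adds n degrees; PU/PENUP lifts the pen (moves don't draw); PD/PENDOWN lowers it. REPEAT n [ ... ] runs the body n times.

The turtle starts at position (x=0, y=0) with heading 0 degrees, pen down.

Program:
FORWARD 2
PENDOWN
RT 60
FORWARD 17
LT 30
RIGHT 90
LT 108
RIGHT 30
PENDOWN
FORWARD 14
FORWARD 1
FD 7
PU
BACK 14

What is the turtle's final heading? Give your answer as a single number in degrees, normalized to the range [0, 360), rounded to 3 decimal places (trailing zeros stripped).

Answer: 318

Derivation:
Executing turtle program step by step:
Start: pos=(0,0), heading=0, pen down
FD 2: (0,0) -> (2,0) [heading=0, draw]
PD: pen down
RT 60: heading 0 -> 300
FD 17: (2,0) -> (10.5,-14.722) [heading=300, draw]
LT 30: heading 300 -> 330
RT 90: heading 330 -> 240
LT 108: heading 240 -> 348
RT 30: heading 348 -> 318
PD: pen down
FD 14: (10.5,-14.722) -> (20.904,-24.09) [heading=318, draw]
FD 1: (20.904,-24.09) -> (21.647,-24.759) [heading=318, draw]
FD 7: (21.647,-24.759) -> (26.849,-29.443) [heading=318, draw]
PU: pen up
BK 14: (26.849,-29.443) -> (16.445,-20.075) [heading=318, move]
Final: pos=(16.445,-20.075), heading=318, 5 segment(s) drawn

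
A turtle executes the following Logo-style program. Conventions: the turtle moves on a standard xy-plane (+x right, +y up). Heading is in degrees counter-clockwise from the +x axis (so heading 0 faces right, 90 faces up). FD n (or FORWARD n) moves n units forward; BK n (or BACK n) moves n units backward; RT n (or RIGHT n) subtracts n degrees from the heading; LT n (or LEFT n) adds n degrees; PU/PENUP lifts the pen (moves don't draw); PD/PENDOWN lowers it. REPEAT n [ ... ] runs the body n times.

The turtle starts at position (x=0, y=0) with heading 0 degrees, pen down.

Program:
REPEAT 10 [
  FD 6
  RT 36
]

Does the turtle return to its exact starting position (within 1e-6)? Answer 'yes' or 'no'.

Answer: yes

Derivation:
Executing turtle program step by step:
Start: pos=(0,0), heading=0, pen down
REPEAT 10 [
  -- iteration 1/10 --
  FD 6: (0,0) -> (6,0) [heading=0, draw]
  RT 36: heading 0 -> 324
  -- iteration 2/10 --
  FD 6: (6,0) -> (10.854,-3.527) [heading=324, draw]
  RT 36: heading 324 -> 288
  -- iteration 3/10 --
  FD 6: (10.854,-3.527) -> (12.708,-9.233) [heading=288, draw]
  RT 36: heading 288 -> 252
  -- iteration 4/10 --
  FD 6: (12.708,-9.233) -> (10.854,-14.939) [heading=252, draw]
  RT 36: heading 252 -> 216
  -- iteration 5/10 --
  FD 6: (10.854,-14.939) -> (6,-18.466) [heading=216, draw]
  RT 36: heading 216 -> 180
  -- iteration 6/10 --
  FD 6: (6,-18.466) -> (0,-18.466) [heading=180, draw]
  RT 36: heading 180 -> 144
  -- iteration 7/10 --
  FD 6: (0,-18.466) -> (-4.854,-14.939) [heading=144, draw]
  RT 36: heading 144 -> 108
  -- iteration 8/10 --
  FD 6: (-4.854,-14.939) -> (-6.708,-9.233) [heading=108, draw]
  RT 36: heading 108 -> 72
  -- iteration 9/10 --
  FD 6: (-6.708,-9.233) -> (-4.854,-3.527) [heading=72, draw]
  RT 36: heading 72 -> 36
  -- iteration 10/10 --
  FD 6: (-4.854,-3.527) -> (0,0) [heading=36, draw]
  RT 36: heading 36 -> 0
]
Final: pos=(0,0), heading=0, 10 segment(s) drawn

Start position: (0, 0)
Final position: (0, 0)
Distance = 0; < 1e-6 -> CLOSED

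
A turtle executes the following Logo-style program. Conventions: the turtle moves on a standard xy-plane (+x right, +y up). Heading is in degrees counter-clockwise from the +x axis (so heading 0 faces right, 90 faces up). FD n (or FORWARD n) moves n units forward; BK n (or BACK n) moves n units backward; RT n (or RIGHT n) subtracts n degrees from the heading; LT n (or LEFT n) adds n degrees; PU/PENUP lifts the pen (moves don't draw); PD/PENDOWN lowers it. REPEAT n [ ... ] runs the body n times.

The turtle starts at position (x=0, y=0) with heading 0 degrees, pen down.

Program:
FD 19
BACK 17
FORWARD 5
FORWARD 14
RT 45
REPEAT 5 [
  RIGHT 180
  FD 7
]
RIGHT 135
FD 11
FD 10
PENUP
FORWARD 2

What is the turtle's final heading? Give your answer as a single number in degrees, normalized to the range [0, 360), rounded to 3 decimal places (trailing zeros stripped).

Answer: 0

Derivation:
Executing turtle program step by step:
Start: pos=(0,0), heading=0, pen down
FD 19: (0,0) -> (19,0) [heading=0, draw]
BK 17: (19,0) -> (2,0) [heading=0, draw]
FD 5: (2,0) -> (7,0) [heading=0, draw]
FD 14: (7,0) -> (21,0) [heading=0, draw]
RT 45: heading 0 -> 315
REPEAT 5 [
  -- iteration 1/5 --
  RT 180: heading 315 -> 135
  FD 7: (21,0) -> (16.05,4.95) [heading=135, draw]
  -- iteration 2/5 --
  RT 180: heading 135 -> 315
  FD 7: (16.05,4.95) -> (21,0) [heading=315, draw]
  -- iteration 3/5 --
  RT 180: heading 315 -> 135
  FD 7: (21,0) -> (16.05,4.95) [heading=135, draw]
  -- iteration 4/5 --
  RT 180: heading 135 -> 315
  FD 7: (16.05,4.95) -> (21,0) [heading=315, draw]
  -- iteration 5/5 --
  RT 180: heading 315 -> 135
  FD 7: (21,0) -> (16.05,4.95) [heading=135, draw]
]
RT 135: heading 135 -> 0
FD 11: (16.05,4.95) -> (27.05,4.95) [heading=0, draw]
FD 10: (27.05,4.95) -> (37.05,4.95) [heading=0, draw]
PU: pen up
FD 2: (37.05,4.95) -> (39.05,4.95) [heading=0, move]
Final: pos=(39.05,4.95), heading=0, 11 segment(s) drawn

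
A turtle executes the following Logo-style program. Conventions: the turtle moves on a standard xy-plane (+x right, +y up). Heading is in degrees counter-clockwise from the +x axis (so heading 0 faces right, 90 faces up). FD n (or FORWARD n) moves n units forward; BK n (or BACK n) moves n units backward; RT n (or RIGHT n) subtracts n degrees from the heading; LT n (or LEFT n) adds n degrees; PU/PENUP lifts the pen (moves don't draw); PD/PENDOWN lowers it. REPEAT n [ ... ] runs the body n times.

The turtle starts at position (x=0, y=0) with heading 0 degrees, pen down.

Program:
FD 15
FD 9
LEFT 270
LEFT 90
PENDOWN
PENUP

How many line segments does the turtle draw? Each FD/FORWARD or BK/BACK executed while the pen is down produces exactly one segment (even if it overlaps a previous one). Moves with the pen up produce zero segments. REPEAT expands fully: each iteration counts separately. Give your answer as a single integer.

Answer: 2

Derivation:
Executing turtle program step by step:
Start: pos=(0,0), heading=0, pen down
FD 15: (0,0) -> (15,0) [heading=0, draw]
FD 9: (15,0) -> (24,0) [heading=0, draw]
LT 270: heading 0 -> 270
LT 90: heading 270 -> 0
PD: pen down
PU: pen up
Final: pos=(24,0), heading=0, 2 segment(s) drawn
Segments drawn: 2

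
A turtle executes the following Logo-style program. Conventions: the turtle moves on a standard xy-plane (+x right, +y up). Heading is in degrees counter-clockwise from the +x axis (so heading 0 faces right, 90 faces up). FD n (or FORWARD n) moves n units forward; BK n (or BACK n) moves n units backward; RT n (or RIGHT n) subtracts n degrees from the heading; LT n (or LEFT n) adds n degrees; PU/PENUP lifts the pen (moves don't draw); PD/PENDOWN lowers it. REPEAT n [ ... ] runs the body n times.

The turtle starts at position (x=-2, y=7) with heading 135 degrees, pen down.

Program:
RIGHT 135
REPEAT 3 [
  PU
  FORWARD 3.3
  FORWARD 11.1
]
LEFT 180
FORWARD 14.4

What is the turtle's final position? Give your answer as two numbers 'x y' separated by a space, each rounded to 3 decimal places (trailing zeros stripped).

Executing turtle program step by step:
Start: pos=(-2,7), heading=135, pen down
RT 135: heading 135 -> 0
REPEAT 3 [
  -- iteration 1/3 --
  PU: pen up
  FD 3.3: (-2,7) -> (1.3,7) [heading=0, move]
  FD 11.1: (1.3,7) -> (12.4,7) [heading=0, move]
  -- iteration 2/3 --
  PU: pen up
  FD 3.3: (12.4,7) -> (15.7,7) [heading=0, move]
  FD 11.1: (15.7,7) -> (26.8,7) [heading=0, move]
  -- iteration 3/3 --
  PU: pen up
  FD 3.3: (26.8,7) -> (30.1,7) [heading=0, move]
  FD 11.1: (30.1,7) -> (41.2,7) [heading=0, move]
]
LT 180: heading 0 -> 180
FD 14.4: (41.2,7) -> (26.8,7) [heading=180, move]
Final: pos=(26.8,7), heading=180, 0 segment(s) drawn

Answer: 26.8 7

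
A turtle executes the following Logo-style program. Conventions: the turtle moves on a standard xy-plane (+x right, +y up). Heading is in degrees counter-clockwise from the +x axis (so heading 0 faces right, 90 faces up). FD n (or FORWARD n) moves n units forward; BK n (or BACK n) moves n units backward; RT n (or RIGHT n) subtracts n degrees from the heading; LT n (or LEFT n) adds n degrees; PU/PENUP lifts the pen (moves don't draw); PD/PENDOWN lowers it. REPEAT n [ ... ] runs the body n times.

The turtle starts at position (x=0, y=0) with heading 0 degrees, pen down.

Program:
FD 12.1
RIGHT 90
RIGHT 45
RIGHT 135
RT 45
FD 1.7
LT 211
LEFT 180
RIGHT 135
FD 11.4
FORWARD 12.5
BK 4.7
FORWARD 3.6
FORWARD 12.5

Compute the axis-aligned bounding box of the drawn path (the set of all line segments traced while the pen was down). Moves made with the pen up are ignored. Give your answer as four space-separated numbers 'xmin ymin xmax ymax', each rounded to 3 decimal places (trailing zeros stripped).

Executing turtle program step by step:
Start: pos=(0,0), heading=0, pen down
FD 12.1: (0,0) -> (12.1,0) [heading=0, draw]
RT 90: heading 0 -> 270
RT 45: heading 270 -> 225
RT 135: heading 225 -> 90
RT 45: heading 90 -> 45
FD 1.7: (12.1,0) -> (13.302,1.202) [heading=45, draw]
LT 211: heading 45 -> 256
LT 180: heading 256 -> 76
RT 135: heading 76 -> 301
FD 11.4: (13.302,1.202) -> (19.174,-8.57) [heading=301, draw]
FD 12.5: (19.174,-8.57) -> (25.611,-19.284) [heading=301, draw]
BK 4.7: (25.611,-19.284) -> (23.191,-15.256) [heading=301, draw]
FD 3.6: (23.191,-15.256) -> (25.045,-18.341) [heading=301, draw]
FD 12.5: (25.045,-18.341) -> (31.483,-29.056) [heading=301, draw]
Final: pos=(31.483,-29.056), heading=301, 7 segment(s) drawn

Segment endpoints: x in {0, 12.1, 13.302, 19.174, 23.191, 25.045, 25.611, 31.483}, y in {-29.056, -19.284, -18.341, -15.256, -8.57, 0, 1.202}
xmin=0, ymin=-29.056, xmax=31.483, ymax=1.202

Answer: 0 -29.056 31.483 1.202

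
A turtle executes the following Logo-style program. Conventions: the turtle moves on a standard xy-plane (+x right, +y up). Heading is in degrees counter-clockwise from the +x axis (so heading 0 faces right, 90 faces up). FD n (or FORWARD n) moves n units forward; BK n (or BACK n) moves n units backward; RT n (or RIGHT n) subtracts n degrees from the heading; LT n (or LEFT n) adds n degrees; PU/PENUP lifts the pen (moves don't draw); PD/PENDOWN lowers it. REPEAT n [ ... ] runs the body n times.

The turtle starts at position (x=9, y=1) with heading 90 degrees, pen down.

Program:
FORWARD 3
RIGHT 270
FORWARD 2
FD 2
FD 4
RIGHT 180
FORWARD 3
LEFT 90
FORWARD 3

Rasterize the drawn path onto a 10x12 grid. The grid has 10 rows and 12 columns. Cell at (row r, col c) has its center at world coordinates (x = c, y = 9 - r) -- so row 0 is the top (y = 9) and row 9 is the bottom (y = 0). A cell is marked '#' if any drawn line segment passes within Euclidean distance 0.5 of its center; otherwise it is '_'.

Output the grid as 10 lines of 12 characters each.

Answer: ____________
____________
____#_______
____#_______
____#_______
_#########__
_________#__
_________#__
_________#__
____________

Derivation:
Segment 0: (9,1) -> (9,4)
Segment 1: (9,4) -> (7,4)
Segment 2: (7,4) -> (5,4)
Segment 3: (5,4) -> (1,4)
Segment 4: (1,4) -> (4,4)
Segment 5: (4,4) -> (4,7)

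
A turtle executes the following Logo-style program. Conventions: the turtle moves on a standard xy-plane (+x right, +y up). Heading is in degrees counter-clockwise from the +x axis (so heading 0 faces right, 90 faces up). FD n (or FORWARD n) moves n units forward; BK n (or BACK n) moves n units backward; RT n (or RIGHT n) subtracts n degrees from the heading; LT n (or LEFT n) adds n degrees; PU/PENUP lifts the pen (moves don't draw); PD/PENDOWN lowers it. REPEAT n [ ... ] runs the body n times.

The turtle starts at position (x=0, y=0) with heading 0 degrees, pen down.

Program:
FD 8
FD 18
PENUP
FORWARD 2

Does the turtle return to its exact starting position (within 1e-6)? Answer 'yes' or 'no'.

Answer: no

Derivation:
Executing turtle program step by step:
Start: pos=(0,0), heading=0, pen down
FD 8: (0,0) -> (8,0) [heading=0, draw]
FD 18: (8,0) -> (26,0) [heading=0, draw]
PU: pen up
FD 2: (26,0) -> (28,0) [heading=0, move]
Final: pos=(28,0), heading=0, 2 segment(s) drawn

Start position: (0, 0)
Final position: (28, 0)
Distance = 28; >= 1e-6 -> NOT closed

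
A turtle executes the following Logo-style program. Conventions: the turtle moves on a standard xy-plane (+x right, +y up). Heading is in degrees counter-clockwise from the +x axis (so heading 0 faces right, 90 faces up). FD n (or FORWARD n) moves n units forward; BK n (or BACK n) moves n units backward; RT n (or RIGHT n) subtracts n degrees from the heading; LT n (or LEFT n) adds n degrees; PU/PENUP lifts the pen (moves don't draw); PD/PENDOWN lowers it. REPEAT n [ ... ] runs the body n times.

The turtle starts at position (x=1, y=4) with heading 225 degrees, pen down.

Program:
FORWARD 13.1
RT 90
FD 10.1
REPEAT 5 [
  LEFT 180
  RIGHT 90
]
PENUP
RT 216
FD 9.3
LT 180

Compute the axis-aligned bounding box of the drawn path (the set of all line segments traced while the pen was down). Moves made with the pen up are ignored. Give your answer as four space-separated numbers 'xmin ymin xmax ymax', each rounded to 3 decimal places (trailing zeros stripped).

Executing turtle program step by step:
Start: pos=(1,4), heading=225, pen down
FD 13.1: (1,4) -> (-8.263,-5.263) [heading=225, draw]
RT 90: heading 225 -> 135
FD 10.1: (-8.263,-5.263) -> (-15.405,1.879) [heading=135, draw]
REPEAT 5 [
  -- iteration 1/5 --
  LT 180: heading 135 -> 315
  RT 90: heading 315 -> 225
  -- iteration 2/5 --
  LT 180: heading 225 -> 45
  RT 90: heading 45 -> 315
  -- iteration 3/5 --
  LT 180: heading 315 -> 135
  RT 90: heading 135 -> 45
  -- iteration 4/5 --
  LT 180: heading 45 -> 225
  RT 90: heading 225 -> 135
  -- iteration 5/5 --
  LT 180: heading 135 -> 315
  RT 90: heading 315 -> 225
]
PU: pen up
RT 216: heading 225 -> 9
FD 9.3: (-15.405,1.879) -> (-6.219,3.334) [heading=9, move]
LT 180: heading 9 -> 189
Final: pos=(-6.219,3.334), heading=189, 2 segment(s) drawn

Segment endpoints: x in {-15.405, -8.263, 1}, y in {-5.263, 1.879, 4}
xmin=-15.405, ymin=-5.263, xmax=1, ymax=4

Answer: -15.405 -5.263 1 4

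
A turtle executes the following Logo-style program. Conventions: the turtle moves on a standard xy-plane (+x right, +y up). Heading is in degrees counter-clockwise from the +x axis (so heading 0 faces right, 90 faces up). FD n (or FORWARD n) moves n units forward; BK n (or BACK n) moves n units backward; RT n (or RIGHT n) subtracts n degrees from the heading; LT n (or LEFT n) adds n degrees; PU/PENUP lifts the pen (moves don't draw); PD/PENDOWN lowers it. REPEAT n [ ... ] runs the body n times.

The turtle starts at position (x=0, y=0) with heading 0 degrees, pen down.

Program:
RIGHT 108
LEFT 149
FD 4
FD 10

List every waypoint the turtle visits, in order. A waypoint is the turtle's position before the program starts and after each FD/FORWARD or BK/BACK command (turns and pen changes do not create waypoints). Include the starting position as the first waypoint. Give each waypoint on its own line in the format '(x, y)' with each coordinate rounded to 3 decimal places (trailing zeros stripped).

Answer: (0, 0)
(3.019, 2.624)
(10.566, 9.185)

Derivation:
Executing turtle program step by step:
Start: pos=(0,0), heading=0, pen down
RT 108: heading 0 -> 252
LT 149: heading 252 -> 41
FD 4: (0,0) -> (3.019,2.624) [heading=41, draw]
FD 10: (3.019,2.624) -> (10.566,9.185) [heading=41, draw]
Final: pos=(10.566,9.185), heading=41, 2 segment(s) drawn
Waypoints (3 total):
(0, 0)
(3.019, 2.624)
(10.566, 9.185)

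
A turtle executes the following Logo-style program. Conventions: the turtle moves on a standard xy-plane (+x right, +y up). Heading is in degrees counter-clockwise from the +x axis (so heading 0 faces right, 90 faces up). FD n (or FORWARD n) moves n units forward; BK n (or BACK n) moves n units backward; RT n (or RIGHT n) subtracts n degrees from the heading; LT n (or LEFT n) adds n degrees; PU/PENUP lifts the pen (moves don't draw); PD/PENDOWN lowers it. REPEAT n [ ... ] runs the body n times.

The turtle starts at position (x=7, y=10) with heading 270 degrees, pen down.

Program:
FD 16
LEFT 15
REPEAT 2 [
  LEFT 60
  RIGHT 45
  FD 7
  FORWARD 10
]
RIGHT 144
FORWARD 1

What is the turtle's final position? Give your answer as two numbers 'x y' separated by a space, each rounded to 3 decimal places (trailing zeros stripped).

Executing turtle program step by step:
Start: pos=(7,10), heading=270, pen down
FD 16: (7,10) -> (7,-6) [heading=270, draw]
LT 15: heading 270 -> 285
REPEAT 2 [
  -- iteration 1/2 --
  LT 60: heading 285 -> 345
  RT 45: heading 345 -> 300
  FD 7: (7,-6) -> (10.5,-12.062) [heading=300, draw]
  FD 10: (10.5,-12.062) -> (15.5,-20.722) [heading=300, draw]
  -- iteration 2/2 --
  LT 60: heading 300 -> 0
  RT 45: heading 0 -> 315
  FD 7: (15.5,-20.722) -> (20.45,-25.672) [heading=315, draw]
  FD 10: (20.45,-25.672) -> (27.521,-32.743) [heading=315, draw]
]
RT 144: heading 315 -> 171
FD 1: (27.521,-32.743) -> (26.533,-32.587) [heading=171, draw]
Final: pos=(26.533,-32.587), heading=171, 6 segment(s) drawn

Answer: 26.533 -32.587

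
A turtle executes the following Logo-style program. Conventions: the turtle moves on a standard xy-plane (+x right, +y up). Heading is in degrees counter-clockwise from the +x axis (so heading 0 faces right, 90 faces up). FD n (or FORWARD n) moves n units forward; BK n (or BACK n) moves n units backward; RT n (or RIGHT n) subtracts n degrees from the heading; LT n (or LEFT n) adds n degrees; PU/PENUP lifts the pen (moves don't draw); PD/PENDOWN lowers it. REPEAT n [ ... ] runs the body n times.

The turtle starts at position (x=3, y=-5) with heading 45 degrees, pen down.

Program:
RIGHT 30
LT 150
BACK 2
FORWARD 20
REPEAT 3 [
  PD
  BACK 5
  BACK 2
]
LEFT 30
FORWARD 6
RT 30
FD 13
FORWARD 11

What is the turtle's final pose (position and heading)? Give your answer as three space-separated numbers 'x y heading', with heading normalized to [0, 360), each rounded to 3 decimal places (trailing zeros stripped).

Answer: -23.08 -1.118 165

Derivation:
Executing turtle program step by step:
Start: pos=(3,-5), heading=45, pen down
RT 30: heading 45 -> 15
LT 150: heading 15 -> 165
BK 2: (3,-5) -> (4.932,-5.518) [heading=165, draw]
FD 20: (4.932,-5.518) -> (-14.387,-0.341) [heading=165, draw]
REPEAT 3 [
  -- iteration 1/3 --
  PD: pen down
  BK 5: (-14.387,-0.341) -> (-9.557,-1.635) [heading=165, draw]
  BK 2: (-9.557,-1.635) -> (-7.625,-2.153) [heading=165, draw]
  -- iteration 2/3 --
  PD: pen down
  BK 5: (-7.625,-2.153) -> (-2.796,-3.447) [heading=165, draw]
  BK 2: (-2.796,-3.447) -> (-0.864,-3.965) [heading=165, draw]
  -- iteration 3/3 --
  PD: pen down
  BK 5: (-0.864,-3.965) -> (3.966,-5.259) [heading=165, draw]
  BK 2: (3.966,-5.259) -> (5.898,-5.776) [heading=165, draw]
]
LT 30: heading 165 -> 195
FD 6: (5.898,-5.776) -> (0.102,-7.329) [heading=195, draw]
RT 30: heading 195 -> 165
FD 13: (0.102,-7.329) -> (-12.455,-3.965) [heading=165, draw]
FD 11: (-12.455,-3.965) -> (-23.08,-1.118) [heading=165, draw]
Final: pos=(-23.08,-1.118), heading=165, 11 segment(s) drawn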